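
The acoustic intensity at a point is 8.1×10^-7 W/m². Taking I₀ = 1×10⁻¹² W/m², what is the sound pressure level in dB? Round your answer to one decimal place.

59.1 dB

I/I₀ = 8.1×10^-7/10⁻¹² = 8.1×10^5, and L = 10·log₁₀(I/I₀).
L = 10·(0.9085 + 5) = 59.08 dB.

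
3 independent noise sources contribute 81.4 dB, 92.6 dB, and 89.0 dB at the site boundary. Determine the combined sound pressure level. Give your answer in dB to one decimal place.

Incoherent sources combine by intensity addition: L_total = 10·log₁₀(Σ 10^(L_i/10)).
Σ 10^(L/10) = 10^(81.4/10) + 10^(92.6/10) + 10^(89.0/10) = 2.752e+09.
L_total = 10·log₁₀(2.752e+09) = 94.40 dB.

94.4 dB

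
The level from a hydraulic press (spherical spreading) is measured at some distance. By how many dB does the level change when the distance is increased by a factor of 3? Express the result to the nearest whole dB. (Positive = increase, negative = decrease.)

With spherical spreading the level changes by −20·log₁₀(r₂/r₁).
ΔL = −20·log₁₀(3) = -9.54 dB.

-10 dB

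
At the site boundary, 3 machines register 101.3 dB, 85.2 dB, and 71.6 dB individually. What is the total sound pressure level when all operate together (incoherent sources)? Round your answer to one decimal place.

For uncorrelated sources the intensities add, so convert each level to linear form, sum, and take 10·log₁₀ of the total.
Σ 10^(L/10) = 10^(101.3/10) + 10^(85.2/10) + 10^(71.6/10) = 1.384e+10.
L_total = 10·log₁₀(1.384e+10) = 101.41 dB.

101.4 dB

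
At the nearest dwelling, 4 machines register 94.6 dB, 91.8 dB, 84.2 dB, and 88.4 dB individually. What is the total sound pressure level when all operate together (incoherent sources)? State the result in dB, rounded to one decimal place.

Incoherent sources combine by intensity addition: L_total = 10·log₁₀(Σ 10^(L_i/10)).
Σ 10^(L/10) = 10^(94.6/10) + 10^(91.8/10) + 10^(84.2/10) + 10^(88.4/10) = 5.352e+09.
L_total = 10·log₁₀(5.352e+09) = 97.29 dB.

97.3 dB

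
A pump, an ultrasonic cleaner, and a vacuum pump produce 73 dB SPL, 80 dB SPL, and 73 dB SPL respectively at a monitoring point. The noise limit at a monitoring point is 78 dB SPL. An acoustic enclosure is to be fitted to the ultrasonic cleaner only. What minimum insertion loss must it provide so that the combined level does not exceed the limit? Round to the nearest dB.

6 dB

Fixed contribution from the other sources: Σ 10^(L/10) = 10^(73/10) + 10^(73/10) = 3.991e+07 (76.01 dB SPL).
To meet 78 dB SPL overall, the treated ultrasonic cleaner may contribute at most 10^(78/10) − 3.991e+07 = 2.319e+07, i.e. 73.65 dB SPL.
So the ultrasonic cleaner must be reduced from 80 to 73.65 dB SPL: IL = 6.35 dB.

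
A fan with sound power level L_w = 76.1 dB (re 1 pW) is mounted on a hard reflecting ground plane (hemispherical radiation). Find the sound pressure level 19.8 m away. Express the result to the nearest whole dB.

42 dB

L_p = L_w − 10·log₁₀(2π·r²) with r = 19.8 m.
2π·r² = 2463 m², 10·log₁₀ of that is 33.915 dB.
L_p = 76.1 − 33.915 = 42.18 dB.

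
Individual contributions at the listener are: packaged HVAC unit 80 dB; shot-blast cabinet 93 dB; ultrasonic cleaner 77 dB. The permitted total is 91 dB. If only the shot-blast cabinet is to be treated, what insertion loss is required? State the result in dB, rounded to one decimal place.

2.6 dB

The untreated sources together contribute 10^(80/10) + 10^(77/10) = 1.501e+08, i.e. 81.76 dB.
The limit corresponds to 10^(91/10) = 1.259e+09; subtracting the fixed part leaves 1.109e+09 for the shot-blast cabinet, i.e. 90.45 dB.
So the shot-blast cabinet must be reduced from 93 to 90.45 dB: IL = 2.55 dB.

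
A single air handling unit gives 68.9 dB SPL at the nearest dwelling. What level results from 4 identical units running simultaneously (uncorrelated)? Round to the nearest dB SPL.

With 4 equal, uncorrelated contributions the intensity is 4× that of one unit, giving a rise of 10·log₁₀ 4.
L_total = 68.9 + 10·log₁₀(4) = 68.9 + 6.021 = 74.92 dB SPL.

75 dB SPL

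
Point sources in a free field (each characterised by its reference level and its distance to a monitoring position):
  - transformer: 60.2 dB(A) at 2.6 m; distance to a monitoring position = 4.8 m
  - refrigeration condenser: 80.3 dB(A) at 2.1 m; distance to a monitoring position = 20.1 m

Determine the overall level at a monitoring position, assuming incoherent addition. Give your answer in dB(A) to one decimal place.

Apply inverse-square spreading to bring every level to the receiver, then sum 10^(L/10).
transformer: 60.2 − 20·log₁₀(4.8/2.6) = 60.2 − 5.33 = 54.87 dB(A).
refrigeration condenser: 80.3 − 20·log₁₀(20.1/2.1) = 80.3 − 19.62 = 60.68 dB(A).
Σ 10^(L/10) = 1.477e+06 → L_total = 10·log₁₀(1.477e+06) = 61.69 dB(A).

61.7 dB(A)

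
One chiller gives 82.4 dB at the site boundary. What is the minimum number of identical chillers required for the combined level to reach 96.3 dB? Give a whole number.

The shortfall is 96.3 − 82.4 = 13.9 dB, and N units add 10·log₁₀ N, so need 10·log₁₀ N ≥ 13.9.
N ≥ 10^(13.9/10) = 24.547, so N = 25.

25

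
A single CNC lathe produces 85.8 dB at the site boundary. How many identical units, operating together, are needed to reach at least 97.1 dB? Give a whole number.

Need L₁ + 10·log₁₀ N ≥ 97.1, i.e. log₁₀ N ≥ 1.13.
N ≥ 10^(11.3/10) = 13.490, so N = 14.

14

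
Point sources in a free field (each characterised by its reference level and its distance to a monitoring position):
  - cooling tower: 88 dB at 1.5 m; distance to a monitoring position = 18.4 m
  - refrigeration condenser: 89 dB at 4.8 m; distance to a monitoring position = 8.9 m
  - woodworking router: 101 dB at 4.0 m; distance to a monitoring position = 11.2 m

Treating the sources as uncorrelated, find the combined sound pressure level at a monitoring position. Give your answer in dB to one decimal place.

Apply inverse-square spreading to bring every level to the receiver, then sum 10^(L/10).
cooling tower: 88 − 20·log₁₀(18.4/1.5) = 88 − 21.77 = 66.23 dB.
refrigeration condenser: 89 − 20·log₁₀(8.9/4.8) = 89 − 5.36 = 83.64 dB.
woodworking router: 101 − 20·log₁₀(11.2/4.0) = 101 − 8.94 = 92.06 dB.
Σ 10^(L/10) = 1.841e+09 → L_total = 10·log₁₀(1.841e+09) = 92.65 dB.

92.7 dB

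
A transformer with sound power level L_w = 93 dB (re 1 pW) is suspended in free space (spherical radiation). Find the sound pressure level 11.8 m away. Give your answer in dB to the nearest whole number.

61 dB

Free-field spherical radiation: L_p = L_w − 10·log₁₀(4π·r²), r = 11.8 m.
4π·r² = 1750 m², 10·log₁₀ of that is 32.430 dB.
L_p = 93 − 32.430 = 60.57 dB.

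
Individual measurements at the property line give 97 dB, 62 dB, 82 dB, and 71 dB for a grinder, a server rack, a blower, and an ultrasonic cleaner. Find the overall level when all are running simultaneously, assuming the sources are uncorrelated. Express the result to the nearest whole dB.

97 dB

Incoherent sources combine by intensity addition: L_total = 10·log₁₀(Σ 10^(L_i/10)).
Σ 10^(L/10) = 10^(97/10) + 10^(62/10) + 10^(82/10) + 10^(71/10) = 5.185e+09.
L_total = 10·log₁₀(5.185e+09) = 97.15 dB.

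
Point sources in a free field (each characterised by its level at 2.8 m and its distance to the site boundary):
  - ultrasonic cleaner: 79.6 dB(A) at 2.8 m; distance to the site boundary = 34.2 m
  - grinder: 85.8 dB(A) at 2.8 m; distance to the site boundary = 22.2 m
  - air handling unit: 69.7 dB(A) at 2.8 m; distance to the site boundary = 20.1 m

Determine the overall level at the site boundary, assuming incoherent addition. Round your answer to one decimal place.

First find each source's level at the receiver (point-source: −20·log₁₀(r/r_ref)), then combine on an intensity basis.
ultrasonic cleaner: 79.6 − 20·log₁₀(34.2/2.8) = 79.6 − 21.74 = 57.86 dB(A).
grinder: 85.8 − 20·log₁₀(22.2/2.8) = 85.8 − 17.98 = 67.82 dB(A).
air handling unit: 69.7 − 20·log₁₀(20.1/2.8) = 69.7 − 17.12 = 52.58 dB(A).
Σ 10^(L/10) = 6.840e+06 → L_total = 10·log₁₀(6.840e+06) = 68.35 dB(A).

68.4 dB(A)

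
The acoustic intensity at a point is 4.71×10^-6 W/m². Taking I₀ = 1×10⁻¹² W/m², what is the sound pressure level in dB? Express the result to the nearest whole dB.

Dividing by I₀ shifts the exponent by 12: I/I₀ = 4.71×10^6.
L = 10·(0.6730 + 6) = 66.73 dB.

67 dB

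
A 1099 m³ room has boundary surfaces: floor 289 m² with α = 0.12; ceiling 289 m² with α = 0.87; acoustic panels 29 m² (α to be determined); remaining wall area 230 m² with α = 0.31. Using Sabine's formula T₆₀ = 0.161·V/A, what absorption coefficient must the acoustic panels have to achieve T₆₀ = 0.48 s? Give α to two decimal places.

Required total absorption A = 0.161·1099/0.48 = 368.62 m².
Absorption from the other surfaces = 289·0.12 + 289·0.87 + 230·0.31 = 357.41 m², so the acoustic panels must supply 11.21 m² over 29 m².
α = 11.21/29 = 0.387.

0.39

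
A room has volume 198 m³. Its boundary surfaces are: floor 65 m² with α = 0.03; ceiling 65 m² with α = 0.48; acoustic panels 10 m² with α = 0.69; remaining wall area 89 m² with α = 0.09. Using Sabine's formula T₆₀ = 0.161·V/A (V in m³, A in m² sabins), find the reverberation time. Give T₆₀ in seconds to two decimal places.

0.66 s

A = Σ Sᵢαᵢ = 65·0.03 + 65·0.48 + 10·0.69 + 89·0.09 = 48.06 m².
T₆₀ = 0.161·V/A = 0.161·198/48.06 = 0.663 s.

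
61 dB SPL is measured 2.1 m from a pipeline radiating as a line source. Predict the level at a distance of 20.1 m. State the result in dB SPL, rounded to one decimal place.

51.2 dB SPL

Line-source attenuation: ΔL = 10·log₁₀(r₂/r₁) = 10·log₁₀(20.1/2.1) = 9.810 dB.
L₂ = 61 − 10·log₁₀(20.1/2.1) = 61 − 9.810 = 51.19 dB SPL.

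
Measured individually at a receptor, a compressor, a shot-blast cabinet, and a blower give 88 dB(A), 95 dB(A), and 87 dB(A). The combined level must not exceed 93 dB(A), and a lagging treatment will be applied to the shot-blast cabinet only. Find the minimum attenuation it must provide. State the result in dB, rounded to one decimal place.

Everything except the shot-blast cabinet sums to 10^(88/10) + 10^(87/10) = 1.132e+09 in linear terms, 90.54 dB(A).
The limit corresponds to 10^(93/10) = 1.995e+09; subtracting the fixed part leaves 8.631e+08 for the shot-blast cabinet, i.e. 89.36 dB(A).
Required insertion loss = 95 − 89.36 = 5.64 dB.

5.6 dB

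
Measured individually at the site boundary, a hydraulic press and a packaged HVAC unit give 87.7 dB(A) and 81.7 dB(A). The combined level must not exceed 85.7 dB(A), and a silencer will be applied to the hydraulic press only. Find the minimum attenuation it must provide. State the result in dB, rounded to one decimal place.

Everything except the hydraulic press sums to 10^(81.7/10) = 1.479e+08 in linear terms, 81.70 dB(A).
To meet 85.7 dB(A) overall, the treated hydraulic press may contribute at most 10^(85.7/10) − 1.479e+08 = 2.236e+08, i.e. 83.50 dB(A).
So the hydraulic press must be reduced from 87.7 to 83.50 dB(A): IL = 4.20 dB.

4.2 dB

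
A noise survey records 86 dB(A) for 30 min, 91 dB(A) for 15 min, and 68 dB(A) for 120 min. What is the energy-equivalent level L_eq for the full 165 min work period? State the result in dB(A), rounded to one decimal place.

82.8 dB(A)

Weight each interval's intensity by its duration and average over T = 165 min:
Σ tᵢ·10^(Lᵢ/10) = 30·10^(86/10) + 15·10^(91/10) + 120·10^(68/10) = 3.158e+10.
L_eq = 10·log₁₀(3.158e+10/165) = 82.82 dB(A).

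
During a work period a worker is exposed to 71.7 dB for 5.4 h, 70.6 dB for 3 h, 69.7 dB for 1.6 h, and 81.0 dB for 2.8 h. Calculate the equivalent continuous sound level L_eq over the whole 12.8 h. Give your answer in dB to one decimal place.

75.8 dB

L_eq = 10·log₁₀[(1/T)·Σ tᵢ·10^(Lᵢ/10)] with T = 12.8 h.
Σ tᵢ·10^(Lᵢ/10) = 5.4·10^(71.7/10) + 3·10^(70.6/10) + 1.6·10^(69.7/10) + 2.8·10^(81.0/10) = 4.817e+08.
L_eq = 10·log₁₀(4.817e+08/12.8) = 75.76 dB.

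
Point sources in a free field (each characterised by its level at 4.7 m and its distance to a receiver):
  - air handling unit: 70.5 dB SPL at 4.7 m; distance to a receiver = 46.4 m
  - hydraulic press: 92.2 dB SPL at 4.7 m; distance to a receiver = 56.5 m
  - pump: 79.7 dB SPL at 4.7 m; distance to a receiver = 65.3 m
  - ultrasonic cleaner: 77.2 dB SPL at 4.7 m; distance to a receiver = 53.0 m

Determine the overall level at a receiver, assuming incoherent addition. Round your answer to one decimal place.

71.0 dB SPL

Apply inverse-square spreading to bring every level to the receiver, then sum 10^(L/10).
air handling unit: 70.5 − 20·log₁₀(46.4/4.7) = 70.5 − 19.89 = 50.61 dB SPL.
hydraulic press: 92.2 − 20·log₁₀(56.5/4.7) = 92.2 − 21.60 = 70.60 dB SPL.
pump: 79.7 − 20·log₁₀(65.3/4.7) = 79.7 − 22.86 = 56.84 dB SPL.
ultrasonic cleaner: 77.2 − 20·log₁₀(53.0/4.7) = 77.2 − 21.04 = 56.16 dB SPL.
Σ 10^(L/10) = 1.250e+07 → L_total = 10·log₁₀(1.250e+07) = 70.97 dB SPL.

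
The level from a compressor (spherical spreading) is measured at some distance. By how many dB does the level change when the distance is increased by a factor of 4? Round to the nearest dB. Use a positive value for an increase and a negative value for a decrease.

-12 dB

With spherical spreading the level changes by −20·log₁₀(r₂/r₁).
ΔL = −20·log₁₀(4) = -12.04 dB.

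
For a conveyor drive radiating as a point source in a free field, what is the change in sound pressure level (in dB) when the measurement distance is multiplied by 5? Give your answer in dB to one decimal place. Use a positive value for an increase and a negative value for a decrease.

-14.0 dB

Point-source spreading: ΔL = −20·log₁₀(r₂/r₁).
ΔL = −20·log₁₀(5) = -13.98 dB.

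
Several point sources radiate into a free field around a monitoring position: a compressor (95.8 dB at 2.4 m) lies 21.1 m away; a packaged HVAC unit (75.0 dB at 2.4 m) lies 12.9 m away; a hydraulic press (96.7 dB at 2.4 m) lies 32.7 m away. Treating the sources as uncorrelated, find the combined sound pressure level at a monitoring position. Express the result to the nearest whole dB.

First find each source's level at the receiver (point-source: −20·log₁₀(r/r_ref)), then combine on an intensity basis.
compressor: 95.8 − 20·log₁₀(21.1/2.4) = 95.8 − 18.88 = 76.92 dB.
packaged HVAC unit: 75.0 − 20·log₁₀(12.9/2.4) = 75.0 − 14.61 = 60.39 dB.
hydraulic press: 96.7 − 20·log₁₀(32.7/2.4) = 96.7 − 22.69 = 74.01 dB.
Σ 10^(L/10) = 7.548e+07 → L_total = 10·log₁₀(7.548e+07) = 78.78 dB.

79 dB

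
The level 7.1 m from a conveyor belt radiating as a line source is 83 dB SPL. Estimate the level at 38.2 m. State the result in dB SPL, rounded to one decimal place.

75.7 dB SPL

For a line source, L₂ = L₁ − 10·log₁₀(r₂/r₁).
L₂ = 83 − 10·log₁₀(38.2/7.1) = 83 − 7.308 = 75.69 dB SPL.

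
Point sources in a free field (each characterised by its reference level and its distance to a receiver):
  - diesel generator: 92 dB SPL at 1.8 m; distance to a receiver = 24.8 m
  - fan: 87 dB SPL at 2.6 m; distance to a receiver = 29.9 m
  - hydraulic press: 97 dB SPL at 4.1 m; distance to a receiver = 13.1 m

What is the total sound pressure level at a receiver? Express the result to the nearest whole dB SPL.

87 dB SPL

Apply inverse-square spreading to bring every level to the receiver, then sum 10^(L/10).
diesel generator: 92 − 20·log₁₀(24.8/1.8) = 92 − 22.78 = 69.22 dB SPL.
fan: 87 − 20·log₁₀(29.9/2.6) = 87 − 21.21 = 65.79 dB SPL.
hydraulic press: 97 − 20·log₁₀(13.1/4.1) = 97 − 10.09 = 86.91 dB SPL.
Σ 10^(L/10) = 5.031e+08 → L_total = 10·log₁₀(5.031e+08) = 87.02 dB SPL.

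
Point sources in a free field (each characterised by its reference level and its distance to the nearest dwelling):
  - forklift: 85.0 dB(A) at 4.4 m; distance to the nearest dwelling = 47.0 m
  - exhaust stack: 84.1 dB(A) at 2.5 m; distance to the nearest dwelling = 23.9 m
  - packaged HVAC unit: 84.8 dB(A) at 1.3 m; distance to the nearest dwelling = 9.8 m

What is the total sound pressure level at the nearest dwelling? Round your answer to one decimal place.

70.4 dB(A)

First find each source's level at the receiver (point-source: −20·log₁₀(r/r_ref)), then combine on an intensity basis.
forklift: 85.0 − 20·log₁₀(47.0/4.4) = 85.0 − 20.57 = 64.43 dB(A).
exhaust stack: 84.1 − 20·log₁₀(23.9/2.5) = 84.1 − 19.61 = 64.49 dB(A).
packaged HVAC unit: 84.8 − 20·log₁₀(9.8/1.3) = 84.8 − 17.55 = 67.25 dB(A).
Σ 10^(L/10) = 1.090e+07 → L_total = 10·log₁₀(1.090e+07) = 70.37 dB(A).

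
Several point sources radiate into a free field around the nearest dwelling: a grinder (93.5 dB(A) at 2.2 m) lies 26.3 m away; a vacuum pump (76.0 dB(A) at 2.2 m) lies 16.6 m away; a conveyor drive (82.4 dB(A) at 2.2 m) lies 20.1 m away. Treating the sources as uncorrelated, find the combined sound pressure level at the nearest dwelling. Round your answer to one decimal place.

First find each source's level at the receiver (point-source: −20·log₁₀(r/r_ref)), then combine on an intensity basis.
grinder: 93.5 − 20·log₁₀(26.3/2.2) = 93.5 − 21.55 = 71.95 dB(A).
vacuum pump: 76.0 − 20·log₁₀(16.6/2.2) = 76.0 − 17.55 = 58.45 dB(A).
conveyor drive: 82.4 − 20·log₁₀(20.1/2.2) = 82.4 − 19.22 = 63.18 dB(A).
Σ 10^(L/10) = 1.845e+07 → L_total = 10·log₁₀(1.845e+07) = 72.66 dB(A).

72.7 dB(A)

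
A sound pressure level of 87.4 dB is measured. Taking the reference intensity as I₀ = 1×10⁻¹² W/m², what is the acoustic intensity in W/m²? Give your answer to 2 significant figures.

L = 10·log₁₀(I/I₀) ⇒ I = I₀·10^(L/10) = 10⁻¹² × 10^8.74.

0.00055 W/m²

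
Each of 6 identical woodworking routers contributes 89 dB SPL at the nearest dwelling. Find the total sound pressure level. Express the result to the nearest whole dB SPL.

97 dB SPL

L_total = L₁ + 10·log₁₀ N for N identical incoherent sources.
L_total = 89 + 10·log₁₀(6) = 89 + 7.782 = 96.78 dB SPL.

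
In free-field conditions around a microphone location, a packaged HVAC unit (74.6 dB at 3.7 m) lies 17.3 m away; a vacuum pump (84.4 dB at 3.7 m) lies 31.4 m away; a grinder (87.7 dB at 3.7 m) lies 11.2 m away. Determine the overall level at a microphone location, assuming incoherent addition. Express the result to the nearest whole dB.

78 dB

Propagate each source to the receiver with L = L_ref − 20·log₁₀(r/r_ref), then add intensities.
packaged HVAC unit: 74.6 − 20·log₁₀(17.3/3.7) = 74.6 − 13.40 = 61.20 dB.
vacuum pump: 84.4 − 20·log₁₀(31.4/3.7) = 84.4 − 18.57 = 65.83 dB.
grinder: 87.7 − 20·log₁₀(11.2/3.7) = 87.7 − 9.62 = 78.08 dB.
Σ 10^(L/10) = 6.941e+07 → L_total = 10·log₁₀(6.941e+07) = 78.41 dB.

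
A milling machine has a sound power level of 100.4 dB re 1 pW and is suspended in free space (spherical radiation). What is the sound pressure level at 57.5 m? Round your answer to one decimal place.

54.2 dB

Free-field spherical radiation: L_p = L_w − 10·log₁₀(4π·r²), r = 57.5 m.
4π·r² = 4.155e+04 m², 10·log₁₀ of that is 46.185 dB.
L_p = 100.4 − 46.185 = 54.21 dB.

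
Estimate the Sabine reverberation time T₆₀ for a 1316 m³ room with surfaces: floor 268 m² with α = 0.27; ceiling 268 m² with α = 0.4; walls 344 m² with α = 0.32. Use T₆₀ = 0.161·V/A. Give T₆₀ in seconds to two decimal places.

A = Σ Sᵢαᵢ = 268·0.27 + 268·0.4 + 344·0.32 = 289.64 m².
T₆₀ = 0.161 × 1316 / 289.64 = 0.732 s.

0.73 s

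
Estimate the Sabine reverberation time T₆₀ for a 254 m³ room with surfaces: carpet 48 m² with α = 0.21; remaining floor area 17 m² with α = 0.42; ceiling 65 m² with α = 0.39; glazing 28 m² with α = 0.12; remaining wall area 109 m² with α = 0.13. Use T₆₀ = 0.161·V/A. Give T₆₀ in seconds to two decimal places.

A = Σ Sᵢαᵢ = 48·0.21 + 17·0.42 + 65·0.39 + 28·0.12 + 109·0.13 = 60.10 m².
T₆₀ = 0.161·V/A = 0.161·254/60.10 = 0.680 s.

0.68 s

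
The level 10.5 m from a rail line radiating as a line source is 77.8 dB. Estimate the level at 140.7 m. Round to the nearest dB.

67 dB

Line-source attenuation: ΔL = 10·log₁₀(r₂/r₁) = 10·log₁₀(140.7/10.5) = 11.271 dB.
L₂ = 77.8 − 10·log₁₀(140.7/10.5) = 77.8 − 11.271 = 66.53 dB.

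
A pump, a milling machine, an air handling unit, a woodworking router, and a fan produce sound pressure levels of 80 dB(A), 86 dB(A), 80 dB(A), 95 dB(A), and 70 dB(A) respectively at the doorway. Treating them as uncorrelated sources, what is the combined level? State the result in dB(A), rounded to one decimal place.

For uncorrelated sources the intensities add, so convert each level to linear form, sum, and take 10·log₁₀ of the total.
Σ 10^(L/10) = 10^(80/10) + 10^(86/10) + 10^(80/10) + 10^(95/10) + 10^(70/10) = 3.770e+09.
L_total = 10·log₁₀(3.770e+09) = 95.76 dB(A).

95.8 dB(A)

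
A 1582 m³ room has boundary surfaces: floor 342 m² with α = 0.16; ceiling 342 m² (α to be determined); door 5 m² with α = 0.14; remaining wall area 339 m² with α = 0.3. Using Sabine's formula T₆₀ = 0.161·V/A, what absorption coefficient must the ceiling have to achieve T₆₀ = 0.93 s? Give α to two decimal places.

Required total absorption A = 0.161·1582/0.93 = 273.87 m².
Absorption from the other surfaces = 342·0.16 + 5·0.14 + 339·0.3 = 157.12 m², so the ceiling must supply 116.75 m² over 342 m².
α = 116.75/342 = 0.341.

0.34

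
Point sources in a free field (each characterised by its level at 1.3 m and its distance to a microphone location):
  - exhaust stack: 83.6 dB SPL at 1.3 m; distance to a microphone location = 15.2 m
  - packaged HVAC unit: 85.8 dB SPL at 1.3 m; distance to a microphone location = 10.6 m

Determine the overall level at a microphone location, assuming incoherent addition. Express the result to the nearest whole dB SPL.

69 dB SPL

Apply inverse-square spreading to bring every level to the receiver, then sum 10^(L/10).
exhaust stack: 83.6 − 20·log₁₀(15.2/1.3) = 83.6 − 21.36 = 62.24 dB SPL.
packaged HVAC unit: 85.8 − 20·log₁₀(10.6/1.3) = 85.8 − 18.23 = 67.57 dB SPL.
Σ 10^(L/10) = 7.394e+06 → L_total = 10·log₁₀(7.394e+06) = 68.69 dB SPL.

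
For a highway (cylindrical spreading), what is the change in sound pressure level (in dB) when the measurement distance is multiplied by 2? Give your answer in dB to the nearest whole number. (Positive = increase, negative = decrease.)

-3 dB

Line-source spreading: ΔL = −10·log₁₀(r₂/r₁).
ΔL = −10·log₁₀(2) = -3.01 dB.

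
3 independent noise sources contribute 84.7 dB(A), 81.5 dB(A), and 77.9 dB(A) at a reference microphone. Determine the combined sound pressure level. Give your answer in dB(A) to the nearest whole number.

For uncorrelated sources the intensities add, so convert each level to linear form, sum, and take 10·log₁₀ of the total.
Σ 10^(L/10) = 10^(84.7/10) + 10^(81.5/10) + 10^(77.9/10) = 4.980e+08.
L_total = 10·log₁₀(4.980e+08) = 86.97 dB(A).

87 dB(A)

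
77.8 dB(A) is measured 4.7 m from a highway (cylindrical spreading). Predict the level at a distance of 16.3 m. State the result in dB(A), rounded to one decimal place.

Line-source attenuation: ΔL = 10·log₁₀(r₂/r₁) = 10·log₁₀(16.3/4.7) = 5.401 dB.
L₂ = 77.8 − 10·log₁₀(16.3/4.7) = 77.8 − 5.401 = 72.40 dB(A).

72.4 dB(A)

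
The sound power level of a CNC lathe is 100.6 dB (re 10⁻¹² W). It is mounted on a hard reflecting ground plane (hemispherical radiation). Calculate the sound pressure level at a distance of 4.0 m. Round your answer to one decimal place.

80.6 dB

The power spreads over a hemisphere of area 2π·r², so L_p = L_w − 10·log₁₀(2π·r²).
2π·r² = 100.5 m², 10·log₁₀ of that is 20.023 dB.
L_p = 100.6 − 20.023 = 80.58 dB.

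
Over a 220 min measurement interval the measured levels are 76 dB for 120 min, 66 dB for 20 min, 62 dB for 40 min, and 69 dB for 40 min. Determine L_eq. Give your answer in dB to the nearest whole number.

74 dB

Weight each interval's intensity by its duration and average over T = 220 min:
Σ tᵢ·10^(Lᵢ/10) = 120·10^(76/10) + 20·10^(66/10) + 40·10^(62/10) + 40·10^(69/10) = 5.238e+09.
L_eq = 10·log₁₀(5.238e+09/220) = 73.77 dB.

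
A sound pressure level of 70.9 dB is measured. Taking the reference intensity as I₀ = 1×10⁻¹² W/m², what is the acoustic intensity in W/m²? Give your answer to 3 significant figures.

L = 10·log₁₀(I/I₀) ⇒ I = I₀·10^(L/10) = 10⁻¹² × 10^7.09.

1.23e-05 W/m²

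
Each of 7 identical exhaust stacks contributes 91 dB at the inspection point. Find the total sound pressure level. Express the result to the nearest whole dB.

99 dB

With 7 equal, uncorrelated contributions the intensity is 7× that of one unit, giving a rise of 10·log₁₀ 7.
L_total = 91 + 10·log₁₀(7) = 91 + 8.451 = 99.45 dB.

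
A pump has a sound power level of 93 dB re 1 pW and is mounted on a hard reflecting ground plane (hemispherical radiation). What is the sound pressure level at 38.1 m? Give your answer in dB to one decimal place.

L_p = L_w − 10·log₁₀(2π·r²) with r = 38.1 m.
2π·r² = 9121 m², 10·log₁₀ of that is 39.600 dB.
L_p = 93 − 39.600 = 53.40 dB.

53.4 dB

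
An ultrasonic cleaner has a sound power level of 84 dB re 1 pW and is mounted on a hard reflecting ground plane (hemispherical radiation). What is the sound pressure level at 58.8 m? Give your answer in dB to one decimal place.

Free-field hemispherical radiation: L_p = L_w − 10·log₁₀(2π·r²), r = 58.8 m.
2π·r² = 2.172e+04 m², 10·log₁₀ of that is 43.369 dB.
L_p = 84 − 43.369 = 40.63 dB.

40.6 dB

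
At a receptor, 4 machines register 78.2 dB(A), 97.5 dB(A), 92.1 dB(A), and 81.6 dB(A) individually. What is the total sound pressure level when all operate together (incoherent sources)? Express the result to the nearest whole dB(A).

99 dB(A)

Incoherent sources combine by intensity addition: L_total = 10·log₁₀(Σ 10^(L_i/10)).
Σ 10^(L/10) = 10^(78.2/10) + 10^(97.5/10) + 10^(92.1/10) + 10^(81.6/10) = 7.456e+09.
L_total = 10·log₁₀(7.456e+09) = 98.72 dB(A).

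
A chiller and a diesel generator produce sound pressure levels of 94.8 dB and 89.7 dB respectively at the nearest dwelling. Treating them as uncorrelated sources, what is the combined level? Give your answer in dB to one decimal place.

For uncorrelated sources the intensities add, so convert each level to linear form, sum, and take 10·log₁₀ of the total.
Σ 10^(L/10) = 10^(94.8/10) + 10^(89.7/10) = 3.953e+09.
L_total = 10·log₁₀(3.953e+09) = 95.97 dB.

96.0 dB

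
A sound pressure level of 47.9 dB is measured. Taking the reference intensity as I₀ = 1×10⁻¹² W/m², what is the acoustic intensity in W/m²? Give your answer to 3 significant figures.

I/I₀ = 10^(47.9/10) = 6.166e+04, so I = 6.166e+04 × 10⁻¹² W/m².

6.17e-08 W/m²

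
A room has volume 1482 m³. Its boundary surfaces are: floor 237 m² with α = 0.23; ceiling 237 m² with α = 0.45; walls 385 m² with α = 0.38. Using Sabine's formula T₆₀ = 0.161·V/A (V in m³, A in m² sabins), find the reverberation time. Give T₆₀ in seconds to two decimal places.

0.78 s

A = Σ Sᵢαᵢ = 237·0.23 + 237·0.45 + 385·0.38 = 307.46 m².
T₆₀ = 0.161 × 1482 / 307.46 = 0.776 s.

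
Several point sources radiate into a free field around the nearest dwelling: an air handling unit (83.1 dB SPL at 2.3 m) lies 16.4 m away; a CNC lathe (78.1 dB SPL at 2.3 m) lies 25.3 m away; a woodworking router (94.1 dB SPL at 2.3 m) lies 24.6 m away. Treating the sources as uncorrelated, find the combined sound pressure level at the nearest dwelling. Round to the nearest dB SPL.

74 dB SPL

First find each source's level at the receiver (point-source: −20·log₁₀(r/r_ref)), then combine on an intensity basis.
air handling unit: 83.1 − 20·log₁₀(16.4/2.3) = 83.1 − 17.06 = 66.04 dB SPL.
CNC lathe: 78.1 − 20·log₁₀(25.3/2.3) = 78.1 − 20.83 = 57.27 dB SPL.
woodworking router: 94.1 − 20·log₁₀(24.6/2.3) = 94.1 − 20.58 = 73.52 dB SPL.
Σ 10^(L/10) = 2.702e+07 → L_total = 10·log₁₀(2.702e+07) = 74.32 dB SPL.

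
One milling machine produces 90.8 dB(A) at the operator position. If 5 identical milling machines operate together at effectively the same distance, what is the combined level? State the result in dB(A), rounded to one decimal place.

97.8 dB(A)

L_total = L₁ + 10·log₁₀ N for N identical incoherent sources.
L_total = 90.8 + 10·log₁₀(5) = 90.8 + 6.990 = 97.79 dB(A).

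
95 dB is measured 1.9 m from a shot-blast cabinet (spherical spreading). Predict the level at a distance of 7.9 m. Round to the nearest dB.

83 dB

For a point source, L₂ = L₁ − 20·log₁₀(r₂/r₁).
L₂ = 95 − 20·log₁₀(7.9/1.9) = 95 − 12.377 = 82.62 dB.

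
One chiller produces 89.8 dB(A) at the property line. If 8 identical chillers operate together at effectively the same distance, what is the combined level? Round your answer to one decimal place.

L_total = L₁ + 10·log₁₀ N for N identical incoherent sources.
L_total = 89.8 + 10·log₁₀(8) = 89.8 + 9.031 = 98.83 dB(A).

98.8 dB(A)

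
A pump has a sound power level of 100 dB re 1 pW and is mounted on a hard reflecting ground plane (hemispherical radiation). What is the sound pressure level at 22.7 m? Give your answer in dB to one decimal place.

L_p = L_w − 10·log₁₀(2π·r²) with r = 22.7 m.
2π·r² = 3238 m², 10·log₁₀ of that is 35.102 dB.
L_p = 100 − 35.102 = 64.90 dB.

64.9 dB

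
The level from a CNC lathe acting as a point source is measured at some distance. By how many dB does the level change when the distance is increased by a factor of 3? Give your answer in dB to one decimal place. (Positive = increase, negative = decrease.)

-9.5 dB

A point source loses 6 dB per doubling of distance; generally ΔL = −20·log₁₀(r₂/r₁).
ΔL = −20·log₁₀(3) = -9.54 dB.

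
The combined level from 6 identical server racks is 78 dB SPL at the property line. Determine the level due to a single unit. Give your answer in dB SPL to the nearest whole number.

70 dB SPL

For N identical incoherent sources L_total = L₁ + 10·log₁₀ N, so L₁ = 78 − 10·log₁₀(6) = 78 − 7.782.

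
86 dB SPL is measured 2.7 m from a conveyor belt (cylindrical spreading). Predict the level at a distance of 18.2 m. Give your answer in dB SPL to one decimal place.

77.7 dB SPL

Cylindrical spreading from a line source gives a 10·log₁₀(r₂/r₁) drop.
L₂ = 86 − 10·log₁₀(18.2/2.7) = 86 − 8.287 = 77.71 dB SPL.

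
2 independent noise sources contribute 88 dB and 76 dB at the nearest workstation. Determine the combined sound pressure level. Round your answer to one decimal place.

Incoherent sources combine by intensity addition: L_total = 10·log₁₀(Σ 10^(L_i/10)).
Σ 10^(L/10) = 10^(88/10) + 10^(76/10) = 6.708e+08.
L_total = 10·log₁₀(6.708e+08) = 88.27 dB.

88.3 dB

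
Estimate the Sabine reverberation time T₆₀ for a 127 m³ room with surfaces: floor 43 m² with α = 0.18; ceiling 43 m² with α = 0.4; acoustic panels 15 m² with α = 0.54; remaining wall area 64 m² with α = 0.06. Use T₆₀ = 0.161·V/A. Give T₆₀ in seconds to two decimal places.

A = Σ Sᵢαᵢ = 43·0.18 + 43·0.4 + 15·0.54 + 64·0.06 = 36.88 m².
T₆₀ = 0.161 × 127 / 36.88 = 0.554 s.

0.55 s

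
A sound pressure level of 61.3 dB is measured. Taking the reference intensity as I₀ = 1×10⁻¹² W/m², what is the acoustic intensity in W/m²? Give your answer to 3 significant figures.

1.35e-06 W/m²

I/I₀ = 10^(61.3/10) = 1.349e+06, so I = 1.349e+06 × 10⁻¹² W/m².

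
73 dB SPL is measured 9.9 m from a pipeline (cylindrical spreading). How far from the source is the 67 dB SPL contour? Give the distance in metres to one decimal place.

Line-source spreading drops the level by 10·log₁₀(r₂/r₁); inverting, r₂/r₁ = 10^(ΔL/10).
r₂ = 9.9·10^((73−67)/10) = 9.9·10^(6.0/10) = 39.41 m.

39.4 m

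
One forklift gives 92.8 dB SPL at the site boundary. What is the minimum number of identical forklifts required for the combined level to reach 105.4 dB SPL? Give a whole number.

19

Need L₁ + 10·log₁₀ N ≥ 105.4, i.e. log₁₀ N ≥ 1.26.
N ≥ 10^(12.6/10) = 18.197, so N = 19.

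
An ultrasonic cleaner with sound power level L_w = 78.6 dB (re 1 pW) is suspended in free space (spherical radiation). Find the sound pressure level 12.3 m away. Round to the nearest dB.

The power spreads over a sphere of area 4π·r², so L_p = L_w − 10·log₁₀(4π·r²).
4π·r² = 1901 m², 10·log₁₀ of that is 32.790 dB.
L_p = 78.6 − 32.790 = 45.81 dB.

46 dB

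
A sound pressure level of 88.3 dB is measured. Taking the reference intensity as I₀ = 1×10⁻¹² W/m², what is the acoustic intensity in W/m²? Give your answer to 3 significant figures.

0.000676 W/m²

L = 10·log₁₀(I/I₀) ⇒ I = I₀·10^(L/10) = 10⁻¹² × 10^8.83.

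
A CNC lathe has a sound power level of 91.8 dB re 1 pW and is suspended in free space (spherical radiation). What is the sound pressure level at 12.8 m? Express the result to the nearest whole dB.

The power spreads over a sphere of area 4π·r², so L_p = L_w − 10·log₁₀(4π·r²).
4π·r² = 2059 m², 10·log₁₀ of that is 33.136 dB.
L_p = 91.8 − 33.136 = 58.66 dB.

59 dB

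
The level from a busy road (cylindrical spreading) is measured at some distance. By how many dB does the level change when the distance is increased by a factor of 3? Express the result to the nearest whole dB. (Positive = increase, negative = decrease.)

With cylindrical spreading the level changes by −10·log₁₀(r₂/r₁).
ΔL = −10·log₁₀(3) = -4.77 dB.

-5 dB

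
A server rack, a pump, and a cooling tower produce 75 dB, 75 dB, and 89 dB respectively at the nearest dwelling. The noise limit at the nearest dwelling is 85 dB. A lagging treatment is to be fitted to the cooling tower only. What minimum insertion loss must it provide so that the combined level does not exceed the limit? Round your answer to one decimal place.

The untreated sources together contribute 10^(75/10) + 10^(75/10) = 6.325e+07, i.e. 78.01 dB.
The limit corresponds to 10^(85/10) = 3.162e+08; subtracting the fixed part leaves 2.530e+08 for the cooling tower, i.e. 84.03 dB.
Required insertion loss = 89 − 84.03 = 4.97 dB.

5.0 dB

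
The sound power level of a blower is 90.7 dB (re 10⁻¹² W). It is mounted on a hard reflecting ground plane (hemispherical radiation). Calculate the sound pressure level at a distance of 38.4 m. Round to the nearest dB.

L_p = L_w − 10·log₁₀(2π·r²) with r = 38.4 m.
2π·r² = 9265 m², 10·log₁₀ of that is 39.668 dB.
L_p = 90.7 − 39.668 = 51.03 dB.

51 dB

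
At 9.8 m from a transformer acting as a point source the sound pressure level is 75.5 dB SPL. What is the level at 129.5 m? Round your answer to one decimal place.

53.1 dB SPL

For a point source, L₂ = L₁ − 20·log₁₀(r₂/r₁).
L₂ = 75.5 − 20·log₁₀(129.5/9.8) = 75.5 − 22.421 = 53.08 dB SPL.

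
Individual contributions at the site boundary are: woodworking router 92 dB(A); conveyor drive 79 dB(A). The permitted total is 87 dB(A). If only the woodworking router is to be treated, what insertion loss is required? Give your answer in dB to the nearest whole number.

6 dB

Everything except the woodworking router sums to 10^(79/10) = 7.943e+07 in linear terms, 79.00 dB(A).
The limit corresponds to 10^(87/10) = 5.012e+08; subtracting the fixed part leaves 4.218e+08 for the woodworking router, i.e. 86.25 dB(A).
Required insertion loss = 92 − 86.25 = 5.75 dB.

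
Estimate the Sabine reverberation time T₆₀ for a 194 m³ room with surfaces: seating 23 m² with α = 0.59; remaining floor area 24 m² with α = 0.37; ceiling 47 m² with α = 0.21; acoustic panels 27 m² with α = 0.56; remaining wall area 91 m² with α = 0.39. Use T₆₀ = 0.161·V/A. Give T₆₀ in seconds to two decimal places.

0.38 s

Summing Sᵢαᵢ: 23·0.59 + 24·0.37 + 47·0.21 + 27·0.56 + 91·0.39 = 82.93 m².
T₆₀ = 0.161 × 194 / 82.93 = 0.377 s.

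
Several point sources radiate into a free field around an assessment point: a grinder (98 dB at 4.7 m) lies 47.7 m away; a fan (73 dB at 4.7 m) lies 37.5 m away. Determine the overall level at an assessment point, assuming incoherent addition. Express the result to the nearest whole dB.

Propagate each source to the receiver with L = L_ref − 20·log₁₀(r/r_ref), then add intensities.
grinder: 98 − 20·log₁₀(47.7/4.7) = 98 − 20.13 = 77.87 dB.
fan: 73 − 20·log₁₀(37.5/4.7) = 73 − 18.04 = 54.96 dB.
Σ 10^(L/10) = 6.157e+07 → L_total = 10·log₁₀(6.157e+07) = 77.89 dB.

78 dB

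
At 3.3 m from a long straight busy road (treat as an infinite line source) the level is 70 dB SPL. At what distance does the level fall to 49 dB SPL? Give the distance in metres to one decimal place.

415.4 m

The 21.0 dB drop corresponds to a distance ratio of 10^(21.0/10) for a line source.
r₂ = 3.3·10^((70−49)/10) = 3.3·10^(21.0/10) = 415.45 m.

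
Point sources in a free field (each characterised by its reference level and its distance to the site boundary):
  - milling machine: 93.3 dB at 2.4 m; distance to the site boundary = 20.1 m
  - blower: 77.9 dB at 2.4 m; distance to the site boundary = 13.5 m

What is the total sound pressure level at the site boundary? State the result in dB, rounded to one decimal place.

Propagate each source to the receiver with L = L_ref − 20·log₁₀(r/r_ref), then add intensities.
milling machine: 93.3 − 20·log₁₀(20.1/2.4) = 93.3 − 18.46 = 74.84 dB.
blower: 77.9 − 20·log₁₀(13.5/2.4) = 77.9 − 15.00 = 62.90 dB.
Σ 10^(L/10) = 3.243e+07 → L_total = 10·log₁₀(3.243e+07) = 75.11 dB.

75.1 dB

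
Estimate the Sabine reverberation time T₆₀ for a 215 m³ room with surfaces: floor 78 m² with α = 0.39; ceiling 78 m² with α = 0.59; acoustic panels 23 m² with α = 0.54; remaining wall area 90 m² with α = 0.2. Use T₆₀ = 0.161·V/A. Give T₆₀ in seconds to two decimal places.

A = Σ Sᵢαᵢ = 78·0.39 + 78·0.59 + 23·0.54 + 90·0.2 = 106.86 m².
T₆₀ = 0.161·V/A = 0.161·215/106.86 = 0.324 s.

0.32 s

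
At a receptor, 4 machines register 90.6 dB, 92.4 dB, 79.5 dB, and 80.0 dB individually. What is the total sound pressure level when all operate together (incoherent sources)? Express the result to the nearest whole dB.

Incoherent sources combine by intensity addition: L_total = 10·log₁₀(Σ 10^(L_i/10)).
Σ 10^(L/10) = 10^(90.6/10) + 10^(92.4/10) + 10^(79.5/10) + 10^(80.0/10) = 3.075e+09.
L_total = 10·log₁₀(3.075e+09) = 94.88 dB.

95 dB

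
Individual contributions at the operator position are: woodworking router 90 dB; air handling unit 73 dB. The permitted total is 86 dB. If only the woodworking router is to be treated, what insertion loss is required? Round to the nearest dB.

4 dB

Fixed contribution from the other source: Σ 10^(L/10) = 10^(73/10) = 1.995e+07 (73.00 dB).
To meet 86 dB overall, the treated woodworking router may contribute at most 10^(86/10) − 1.995e+07 = 3.782e+08, i.e. 85.78 dB.
Required insertion loss = 90 − 85.78 = 4.22 dB.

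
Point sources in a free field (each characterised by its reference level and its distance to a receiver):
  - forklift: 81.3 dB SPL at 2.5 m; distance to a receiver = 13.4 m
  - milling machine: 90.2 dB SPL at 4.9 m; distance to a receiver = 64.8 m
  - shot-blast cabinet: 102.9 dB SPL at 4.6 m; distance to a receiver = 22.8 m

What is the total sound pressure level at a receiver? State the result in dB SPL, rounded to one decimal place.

89.1 dB SPL

Apply inverse-square spreading to bring every level to the receiver, then sum 10^(L/10).
forklift: 81.3 − 20·log₁₀(13.4/2.5) = 81.3 − 14.58 = 66.72 dB SPL.
milling machine: 90.2 − 20·log₁₀(64.8/4.9) = 90.2 − 22.43 = 67.77 dB SPL.
shot-blast cabinet: 102.9 − 20·log₁₀(22.8/4.6) = 102.9 − 13.90 = 89.00 dB SPL.
Σ 10^(L/10) = 8.044e+08 → L_total = 10·log₁₀(8.044e+08) = 89.05 dB SPL.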